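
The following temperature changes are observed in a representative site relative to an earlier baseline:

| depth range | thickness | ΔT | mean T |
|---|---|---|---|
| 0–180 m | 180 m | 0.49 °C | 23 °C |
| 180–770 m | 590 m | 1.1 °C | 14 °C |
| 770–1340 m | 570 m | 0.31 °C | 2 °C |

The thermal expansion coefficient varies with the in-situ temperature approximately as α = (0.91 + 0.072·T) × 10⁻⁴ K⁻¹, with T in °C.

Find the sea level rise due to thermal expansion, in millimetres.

Layer 1: α = (0.91 + 0.072×23)×10⁻⁴ = 2.566×10⁻⁴ K⁻¹
Layer 2: α = (0.91 + 0.072×14)×10⁻⁴ = 1.918×10⁻⁴ K⁻¹
Layer 3: α = (0.91 + 0.072×2)×10⁻⁴ = 1.054×10⁻⁴ K⁻¹
180 × 2.566×10⁻⁴ × 0.49 = 0.02263212 m
1.1 × 1.918×10⁻⁴ × 590 = 0.1244782 m
Layer 3: 0.31 × 1.054×10⁻⁴ × 570 = 0.01862418 m
Δh = 0.02263212 + 0.1244782 + 0.01862418 = 0.1657345 m ≈ 166 mm

about 166 mm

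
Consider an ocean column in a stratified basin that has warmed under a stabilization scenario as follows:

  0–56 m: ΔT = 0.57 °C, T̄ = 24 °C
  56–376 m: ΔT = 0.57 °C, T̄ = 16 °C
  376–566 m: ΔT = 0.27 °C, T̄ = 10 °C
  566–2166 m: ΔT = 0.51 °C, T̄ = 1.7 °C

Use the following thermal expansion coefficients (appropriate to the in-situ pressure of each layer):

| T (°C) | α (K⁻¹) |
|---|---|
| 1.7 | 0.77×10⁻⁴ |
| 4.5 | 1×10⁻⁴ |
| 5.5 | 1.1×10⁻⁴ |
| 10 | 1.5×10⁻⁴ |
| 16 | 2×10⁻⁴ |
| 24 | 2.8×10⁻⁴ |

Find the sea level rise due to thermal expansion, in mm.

Δh ≈ 116 mm

Layer 1 at 24 °C → α = 2.8×10⁻⁴ K⁻¹
Layer 2 at 16 °C → α = 2×10⁻⁴ K⁻¹
Layer 3 at 10 °C → α = 1.5×10⁻⁴ K⁻¹
Layer 4 at 1.7 °C → α = 0.77×10⁻⁴ K⁻¹
2.8×10⁻⁴ × 56 × 0.57 = 0.0089376 m
Layer 2: 2×10⁻⁴ × 0.57 × 320 = 0.03648 m
376–566 m: 190 × 0.27 × 1.5×10⁻⁴ = 0.007695 m
Layer 4: 0.77×10⁻⁴ × 1600 × 0.51 = 0.062832 m
Δh = 0.0089376 + 0.03648 + 0.007695 + 0.062832 = 0.1159446 m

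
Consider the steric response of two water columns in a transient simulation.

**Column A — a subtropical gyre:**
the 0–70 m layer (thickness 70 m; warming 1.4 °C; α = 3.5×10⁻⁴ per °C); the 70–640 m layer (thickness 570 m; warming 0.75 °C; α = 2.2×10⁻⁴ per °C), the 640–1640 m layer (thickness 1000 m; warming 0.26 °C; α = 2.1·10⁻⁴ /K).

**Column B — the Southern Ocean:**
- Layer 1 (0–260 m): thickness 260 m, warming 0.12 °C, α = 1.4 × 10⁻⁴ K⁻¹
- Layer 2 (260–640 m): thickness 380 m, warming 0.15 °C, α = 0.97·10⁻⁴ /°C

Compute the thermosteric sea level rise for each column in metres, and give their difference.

A: 0.18 m; B: 0.0099 m; difference 0.17 m

A 0–70 m: 3.5×10⁻⁴ × 70 × 1.4 = 0.03430 m
A 570 × 2.2×10⁻⁴ × 0.75 = 0.09405 m
A 640–1640 m: 1000 × 0.26 × 2.1×10⁻⁴ = 0.05460 m
A total: 0.18295 m
B 0.12 × 260 × 1.4×10⁻⁴ = 0.004368 m
B 380 × 0.97×10⁻⁴ × 0.15 = 0.005529 m
B total: 0.009897 m
Difference: 0.18295 − 0.009897 = 0.173053 m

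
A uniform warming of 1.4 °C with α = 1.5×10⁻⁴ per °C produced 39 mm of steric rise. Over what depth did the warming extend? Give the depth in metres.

H = Δh/(αΔT) = 0.039 / (1.5×10⁻⁴ × 1.4) ≈ 185.7 m

H ≈ 186 m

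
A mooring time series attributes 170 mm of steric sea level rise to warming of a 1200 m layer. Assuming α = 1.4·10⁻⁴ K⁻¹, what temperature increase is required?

ΔT = Δh/(αH) = 0.17 / (1.4×10⁻⁴ × 1200) ≈ 1.012 °C

about 1.0 °C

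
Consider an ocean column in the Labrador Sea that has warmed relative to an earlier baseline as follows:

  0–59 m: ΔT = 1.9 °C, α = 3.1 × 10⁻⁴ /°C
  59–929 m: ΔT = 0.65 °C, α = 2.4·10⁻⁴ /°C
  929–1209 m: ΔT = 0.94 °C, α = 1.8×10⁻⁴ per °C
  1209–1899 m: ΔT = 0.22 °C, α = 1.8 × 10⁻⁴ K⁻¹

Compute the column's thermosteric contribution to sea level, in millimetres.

0–59 m: 59 × 1.9 × 3.1×10⁻⁴ = 0.034751 m
Layer 2: 2.4×10⁻⁴ × 0.65 × 870 = 0.13572 m
Layer 3: 280 × 0.94 × 1.8×10⁻⁴ = 0.047376 m
0.22 × 1.8×10⁻⁴ × 690 = 0.027324 m
Δh = 0.034751 + 0.13572 + 0.047376 + 0.027324 = 0.245171 m

Δh = 245 mm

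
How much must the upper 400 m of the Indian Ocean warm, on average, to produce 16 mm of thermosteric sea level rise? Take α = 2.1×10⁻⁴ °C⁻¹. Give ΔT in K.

ΔT = Δh/(αH) = 0.016 / (2.1×10⁻⁴ × 400) ≈ 0.1905 K

ΔT ≈ 0.19 K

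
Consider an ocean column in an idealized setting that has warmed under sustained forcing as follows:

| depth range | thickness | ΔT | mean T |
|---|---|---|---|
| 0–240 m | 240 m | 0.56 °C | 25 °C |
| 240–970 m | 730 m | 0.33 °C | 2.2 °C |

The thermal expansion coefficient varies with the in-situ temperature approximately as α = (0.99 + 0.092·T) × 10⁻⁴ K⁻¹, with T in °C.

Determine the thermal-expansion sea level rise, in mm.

73 mm

Layer 1: α = (0.99 + 0.092×25)×10⁻⁴ = 3.29×10⁻⁴ K⁻¹
Layer 2: α = (0.99 + 0.092×2.2)×10⁻⁴ = 1.1924×10⁻⁴ K⁻¹
0–240 m: 0.56 × 3.29×10⁻⁴ × 240 = 0.0442176 m
1.1924×10⁻⁴ × 0.33 × 730 = 0.028724916 m
Δh = 0.0442176 + 0.028724916 = 0.072942516 m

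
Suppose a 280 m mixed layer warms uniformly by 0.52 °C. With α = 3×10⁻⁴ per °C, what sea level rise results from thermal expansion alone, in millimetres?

Δh ≈ 44 mm

Δh = αΔT·H = 3×10⁻⁴ × 0.52 × 280 = 0.04368 m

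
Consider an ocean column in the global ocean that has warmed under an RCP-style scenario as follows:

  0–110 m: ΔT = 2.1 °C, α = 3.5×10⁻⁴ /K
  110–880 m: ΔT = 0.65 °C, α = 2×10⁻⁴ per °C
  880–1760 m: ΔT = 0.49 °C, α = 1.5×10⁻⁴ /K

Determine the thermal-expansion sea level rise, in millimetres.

Δh = 250 mm

0–110 m: 110 × 3.5×10⁻⁴ × 2.1 = 0.08085 m
Layer 2: 0.65 × 770 × 2×10⁻⁴ = 0.10010 m
Layer 3: 1.5×10⁻⁴ × 0.49 × 880 = 0.06468 m
Δh = 0.08085 + 0.10010 + 0.06468 = 0.24563 m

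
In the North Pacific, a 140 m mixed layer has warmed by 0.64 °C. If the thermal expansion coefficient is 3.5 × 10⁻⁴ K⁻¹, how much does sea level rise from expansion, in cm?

Δh = αΔT·H = 3.5×10⁻⁴ × 0.64 × 140 = 0.03136 m

3.14 cm of thermosteric rise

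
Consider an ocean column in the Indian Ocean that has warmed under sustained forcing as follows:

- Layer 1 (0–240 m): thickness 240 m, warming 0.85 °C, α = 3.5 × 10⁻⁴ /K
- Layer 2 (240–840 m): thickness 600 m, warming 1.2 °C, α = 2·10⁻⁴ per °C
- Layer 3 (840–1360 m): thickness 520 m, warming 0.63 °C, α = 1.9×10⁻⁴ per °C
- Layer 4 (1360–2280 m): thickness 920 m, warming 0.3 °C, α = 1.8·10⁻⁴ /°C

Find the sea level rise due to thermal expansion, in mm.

0–240 m: 3.5×10⁻⁴ × 0.85 × 240 = 0.07140 m
1.2 × 2×10⁻⁴ × 600 = 0.14400 m
Layer 3: 520 × 0.63 × 1.9×10⁻⁴ = 0.062244 m
1360–2280 m: 0.3 × 920 × 1.8×10⁻⁴ = 0.04968 m
Δh = 0.07140 + 0.14400 + 0.062244 + 0.04968 = 0.327324 m ≈ 330 mm

330 mm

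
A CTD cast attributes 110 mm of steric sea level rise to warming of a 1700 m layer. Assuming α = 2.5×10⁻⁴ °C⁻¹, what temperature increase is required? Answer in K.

ΔT = Δh/(αH) = 0.11 / (2.5×10⁻⁴ × 1700) ≈ 0.2588 K

about 0.259 K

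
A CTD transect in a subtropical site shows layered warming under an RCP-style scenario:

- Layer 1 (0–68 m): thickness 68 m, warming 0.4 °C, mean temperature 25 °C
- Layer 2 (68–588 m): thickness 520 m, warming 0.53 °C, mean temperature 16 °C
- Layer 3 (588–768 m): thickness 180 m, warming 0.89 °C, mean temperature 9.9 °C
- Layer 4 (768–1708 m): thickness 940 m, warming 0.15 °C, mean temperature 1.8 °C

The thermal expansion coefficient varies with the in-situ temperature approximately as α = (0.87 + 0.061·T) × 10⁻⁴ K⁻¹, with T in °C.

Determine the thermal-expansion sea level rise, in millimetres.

Δh ≈ 95 mm

Layer 1: α = (0.87 + 0.061×25)×10⁻⁴ = 2.395×10⁻⁴ K⁻¹
Layer 2: α = (0.87 + 0.061×16)×10⁻⁴ = 1.846×10⁻⁴ K⁻¹
Layer 3: α = (0.87 + 0.061×9.9)×10⁻⁴ = 1.4739×10⁻⁴ K⁻¹
Layer 4: α = (0.87 + 0.061×1.8)×10⁻⁴ = 0.9798×10⁻⁴ K⁻¹
0–68 m: 0.4 × 2.395×10⁻⁴ × 68 = 0.0065144 m
68–588 m: 520 × 0.53 × 1.846×10⁻⁴ = 0.05087576 m
Layer 3: 180 × 1.4739×10⁻⁴ × 0.89 = 0.023611878 m
Layer 4: 0.15 × 0.9798×10⁻⁴ × 940 = 0.01381518 m
Δh = 0.0065144 + 0.05087576 + 0.023611878 + 0.01381518 = 0.094817218 m ≈ 95 mm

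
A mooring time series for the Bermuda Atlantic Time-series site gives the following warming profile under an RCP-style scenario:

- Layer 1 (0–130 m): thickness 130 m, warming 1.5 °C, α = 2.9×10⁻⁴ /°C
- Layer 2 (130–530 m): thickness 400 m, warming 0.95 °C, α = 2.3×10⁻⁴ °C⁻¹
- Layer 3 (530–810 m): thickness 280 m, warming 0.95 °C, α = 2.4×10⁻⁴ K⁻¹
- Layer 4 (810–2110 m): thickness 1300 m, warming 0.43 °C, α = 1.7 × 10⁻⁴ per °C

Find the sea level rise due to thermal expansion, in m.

about 0.303 m

Layer 1: 130 × 2.9×10⁻⁴ × 1.5 = 0.05655 m
Layer 2: 400 × 2.3×10⁻⁴ × 0.95 = 0.08740 m
530–810 m: 0.95 × 280 × 2.4×10⁻⁴ = 0.06384 m
810–2110 m: 1300 × 1.7×10⁻⁴ × 0.43 = 0.09503 m
Δh = 0.05655 + 0.08740 + 0.06384 + 0.09503 = 0.30282 m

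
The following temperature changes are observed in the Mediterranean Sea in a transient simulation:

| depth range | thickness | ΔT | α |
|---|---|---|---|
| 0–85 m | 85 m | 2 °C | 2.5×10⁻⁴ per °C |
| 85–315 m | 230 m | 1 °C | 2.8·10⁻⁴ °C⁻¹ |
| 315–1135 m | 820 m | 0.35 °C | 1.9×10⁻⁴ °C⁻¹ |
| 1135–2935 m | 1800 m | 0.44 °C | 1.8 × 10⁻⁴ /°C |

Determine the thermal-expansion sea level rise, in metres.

Δh = 0.304 m

0–85 m: 85 × 2 × 2.5×10⁻⁴ = 0.04250 m
1 × 2.8×10⁻⁴ × 230 = 0.06440 m
0.35 × 1.9×10⁻⁴ × 820 = 0.05453 m
Layer 4: 1800 × 0.44 × 1.8×10⁻⁴ = 0.14256 m
Δh = 0.04250 + 0.06440 + 0.05453 + 0.14256 = 0.30399 m ≈ 0.304 m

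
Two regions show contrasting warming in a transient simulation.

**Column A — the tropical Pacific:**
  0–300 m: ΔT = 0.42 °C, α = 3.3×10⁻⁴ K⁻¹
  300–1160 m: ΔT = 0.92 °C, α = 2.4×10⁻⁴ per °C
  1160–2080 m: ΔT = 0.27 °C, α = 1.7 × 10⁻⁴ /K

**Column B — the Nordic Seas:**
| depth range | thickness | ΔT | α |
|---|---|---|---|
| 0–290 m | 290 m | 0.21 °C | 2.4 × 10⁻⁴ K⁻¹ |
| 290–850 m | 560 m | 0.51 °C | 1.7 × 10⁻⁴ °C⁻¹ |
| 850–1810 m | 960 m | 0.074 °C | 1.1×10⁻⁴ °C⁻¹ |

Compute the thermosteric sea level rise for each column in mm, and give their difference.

Δh_A ≈ 274 mm, Δh_B ≈ 71.0 mm; difference ≈ 203 mm

A 0–300 m: 3.3×10⁻⁴ × 0.42 × 300 = 0.04158 m
A 300–1160 m: 860 × 2.4×10⁻⁴ × 0.92 = 0.189888 m
A 920 × 1.7×10⁻⁴ × 0.27 = 0.042228 m
A total: 0.273696 m
B Layer 1: 290 × 0.21 × 2.4×10⁻⁴ = 0.014616 m
B 290–850 m: 560 × 1.7×10⁻⁴ × 0.51 = 0.048552 m
B 960 × 1.1×10⁻⁴ × 0.074 = 0.0078144 m
B total: 0.0709824 m
Difference: 0.273696 − 0.0709824 = 0.2027136 m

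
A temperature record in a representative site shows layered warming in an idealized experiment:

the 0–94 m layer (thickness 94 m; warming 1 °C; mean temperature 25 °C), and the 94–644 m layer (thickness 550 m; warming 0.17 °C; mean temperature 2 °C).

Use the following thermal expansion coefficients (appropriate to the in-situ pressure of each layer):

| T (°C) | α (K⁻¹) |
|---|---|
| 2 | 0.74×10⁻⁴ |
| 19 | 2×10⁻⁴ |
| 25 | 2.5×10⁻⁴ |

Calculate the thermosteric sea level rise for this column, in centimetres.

3.04 cm of thermosteric rise

Layer 1 at 25 °C → α = 2.5×10⁻⁴ K⁻¹
Layer 2 at 2 °C → α = 0.74×10⁻⁴ K⁻¹
0–94 m: 2.5×10⁻⁴ × 94 × 1 = 0.02350 m
94–644 m: 550 × 0.74×10⁻⁴ × 0.17 = 0.006919 m
Δh = 0.02350 + 0.006919 = 0.030419 m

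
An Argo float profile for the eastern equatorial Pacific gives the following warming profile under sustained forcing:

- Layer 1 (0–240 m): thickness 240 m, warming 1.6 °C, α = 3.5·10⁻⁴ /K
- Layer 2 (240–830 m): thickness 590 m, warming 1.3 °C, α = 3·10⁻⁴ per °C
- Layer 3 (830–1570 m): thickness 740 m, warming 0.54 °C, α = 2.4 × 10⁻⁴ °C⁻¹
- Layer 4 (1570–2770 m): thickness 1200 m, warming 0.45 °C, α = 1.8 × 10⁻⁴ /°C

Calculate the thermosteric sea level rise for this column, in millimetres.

Δh = 558 mm

0–240 m: 240 × 1.6 × 3.5×10⁻⁴ = 0.13440 m
Layer 2: 3×10⁻⁴ × 590 × 1.3 = 0.23010 m
Layer 3: 740 × 2.4×10⁻⁴ × 0.54 = 0.095904 m
1200 × 0.45 × 1.8×10⁻⁴ = 0.09720 m
Δh = 0.13440 + 0.23010 + 0.095904 + 0.09720 = 0.557604 m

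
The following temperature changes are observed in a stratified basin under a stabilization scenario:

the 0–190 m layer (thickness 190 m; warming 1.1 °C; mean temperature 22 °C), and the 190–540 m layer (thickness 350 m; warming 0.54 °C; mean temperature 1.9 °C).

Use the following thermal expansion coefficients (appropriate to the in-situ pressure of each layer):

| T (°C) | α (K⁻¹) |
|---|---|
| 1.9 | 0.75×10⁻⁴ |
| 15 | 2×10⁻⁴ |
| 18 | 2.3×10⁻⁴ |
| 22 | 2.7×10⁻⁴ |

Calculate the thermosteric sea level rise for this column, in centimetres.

7.06 cm of thermosteric rise

Layer 1 at 22 °C → α = 2.7×10⁻⁴ K⁻¹
Layer 2 at 1.9 °C → α = 0.75×10⁻⁴ K⁻¹
2.7×10⁻⁴ × 1.1 × 190 = 0.05643 m
Layer 2: 350 × 0.54 × 0.75×10⁻⁴ = 0.014175 m
Δh = 0.05643 + 0.014175 = 0.070605 m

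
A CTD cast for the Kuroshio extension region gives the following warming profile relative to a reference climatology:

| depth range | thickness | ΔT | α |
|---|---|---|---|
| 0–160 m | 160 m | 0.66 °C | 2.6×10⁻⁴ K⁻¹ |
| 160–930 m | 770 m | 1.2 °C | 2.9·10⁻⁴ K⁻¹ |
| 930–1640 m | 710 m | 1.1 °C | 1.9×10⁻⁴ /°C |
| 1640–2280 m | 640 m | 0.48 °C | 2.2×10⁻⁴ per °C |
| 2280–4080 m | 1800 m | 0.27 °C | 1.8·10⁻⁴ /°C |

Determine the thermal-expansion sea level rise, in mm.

0–160 m: 2.6×10⁻⁴ × 0.66 × 160 = 0.027456 m
1.2 × 770 × 2.9×10⁻⁴ = 0.26796 m
930–1640 m: 1.9×10⁻⁴ × 710 × 1.1 = 0.14839 m
0.48 × 2.2×10⁻⁴ × 640 = 0.067584 m
2280–4080 m: 1.8×10⁻⁴ × 0.27 × 1800 = 0.08748 m
Δh = 0.027456 + 0.26796 + 0.14839 + 0.067584 + 0.08748 = 0.59887 m

599 mm of thermosteric rise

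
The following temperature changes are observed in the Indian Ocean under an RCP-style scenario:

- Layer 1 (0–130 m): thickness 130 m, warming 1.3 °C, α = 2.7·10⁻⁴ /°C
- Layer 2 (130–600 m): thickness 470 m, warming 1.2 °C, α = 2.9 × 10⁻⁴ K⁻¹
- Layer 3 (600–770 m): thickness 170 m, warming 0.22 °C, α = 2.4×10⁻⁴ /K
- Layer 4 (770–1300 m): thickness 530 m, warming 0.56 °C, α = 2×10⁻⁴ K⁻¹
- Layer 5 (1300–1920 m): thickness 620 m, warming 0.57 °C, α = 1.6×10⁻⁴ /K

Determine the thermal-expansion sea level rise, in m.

Layer 1: 130 × 1.3 × 2.7×10⁻⁴ = 0.04563 m
130–600 m: 470 × 2.9×10⁻⁴ × 1.2 = 0.16356 m
600–770 m: 0.22 × 2.4×10⁻⁴ × 170 = 0.008976 m
770–1300 m: 2×10⁻⁴ × 530 × 0.56 = 0.05936 m
1300–1920 m: 0.57 × 1.6×10⁻⁴ × 620 = 0.056544 m
Δh = 0.04563 + 0.16356 + 0.008976 + 0.05936 + 0.056544 = 0.33407 m

0.334 m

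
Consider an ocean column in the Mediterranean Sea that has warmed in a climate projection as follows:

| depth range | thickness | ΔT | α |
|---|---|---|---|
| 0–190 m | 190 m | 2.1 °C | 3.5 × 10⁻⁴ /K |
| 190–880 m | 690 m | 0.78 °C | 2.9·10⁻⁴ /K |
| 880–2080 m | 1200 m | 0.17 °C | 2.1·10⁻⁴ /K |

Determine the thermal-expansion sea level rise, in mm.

about 339 mm

0–190 m: 2.1 × 190 × 3.5×10⁻⁴ = 0.13965 m
Layer 2: 0.78 × 2.9×10⁻⁴ × 690 = 0.156078 m
Layer 3: 0.17 × 2.1×10⁻⁴ × 1200 = 0.04284 m
Δh = 0.13965 + 0.156078 + 0.04284 = 0.338568 m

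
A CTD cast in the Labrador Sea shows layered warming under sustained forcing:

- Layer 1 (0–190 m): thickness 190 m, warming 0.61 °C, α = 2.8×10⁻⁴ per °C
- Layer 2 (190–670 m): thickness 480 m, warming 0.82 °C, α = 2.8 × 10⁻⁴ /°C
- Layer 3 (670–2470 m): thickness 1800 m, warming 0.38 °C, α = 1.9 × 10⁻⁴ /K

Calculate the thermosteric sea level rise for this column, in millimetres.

270 mm

0–190 m: 190 × 2.8×10⁻⁴ × 0.61 = 0.032452 m
Layer 2: 480 × 2.8×10⁻⁴ × 0.82 = 0.110208 m
670–2470 m: 1800 × 0.38 × 1.9×10⁻⁴ = 0.12996 m
Δh = 0.032452 + 0.110208 + 0.12996 = 0.27262 m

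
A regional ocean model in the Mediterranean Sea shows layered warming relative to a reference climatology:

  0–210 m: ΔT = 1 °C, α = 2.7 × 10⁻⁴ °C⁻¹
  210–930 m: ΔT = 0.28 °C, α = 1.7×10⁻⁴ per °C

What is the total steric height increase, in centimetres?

1 × 2.7×10⁻⁴ × 210 = 0.05670 m
Layer 2: 1.7×10⁻⁴ × 720 × 0.28 = 0.034272 m
Δh = 0.05670 + 0.034272 = 0.090972 m

9.1 cm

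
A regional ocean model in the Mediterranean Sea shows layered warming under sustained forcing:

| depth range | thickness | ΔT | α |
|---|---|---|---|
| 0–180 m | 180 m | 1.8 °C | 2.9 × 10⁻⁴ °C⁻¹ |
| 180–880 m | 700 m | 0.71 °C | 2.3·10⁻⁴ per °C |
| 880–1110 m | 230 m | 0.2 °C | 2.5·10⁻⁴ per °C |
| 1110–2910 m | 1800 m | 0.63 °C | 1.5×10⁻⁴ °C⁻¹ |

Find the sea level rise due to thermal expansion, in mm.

about 390 mm

0–180 m: 180 × 2.9×10⁻⁴ × 1.8 = 0.09396 m
2.3×10⁻⁴ × 0.71 × 700 = 0.11431 m
Layer 3: 2.5×10⁻⁴ × 0.2 × 230 = 0.01150 m
1110–2910 m: 0.63 × 1800 × 1.5×10⁻⁴ = 0.17010 m
Δh = 0.09396 + 0.11431 + 0.01150 + 0.17010 = 0.38987 m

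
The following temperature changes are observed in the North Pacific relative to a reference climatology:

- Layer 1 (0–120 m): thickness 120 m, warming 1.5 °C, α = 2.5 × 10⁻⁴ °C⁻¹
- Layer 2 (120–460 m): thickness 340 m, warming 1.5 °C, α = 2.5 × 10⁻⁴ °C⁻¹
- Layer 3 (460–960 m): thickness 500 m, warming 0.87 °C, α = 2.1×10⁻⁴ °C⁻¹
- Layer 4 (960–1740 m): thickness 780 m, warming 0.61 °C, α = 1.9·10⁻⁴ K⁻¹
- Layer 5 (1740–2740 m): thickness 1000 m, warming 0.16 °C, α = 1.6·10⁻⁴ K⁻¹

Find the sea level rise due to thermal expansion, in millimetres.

1.5 × 120 × 2.5×10⁻⁴ = 0.04500 m
2.5×10⁻⁴ × 1.5 × 340 = 0.12750 m
Layer 3: 500 × 2.1×10⁻⁴ × 0.87 = 0.09135 m
Layer 4: 0.61 × 1.9×10⁻⁴ × 780 = 0.090402 m
1740–2740 m: 0.16 × 1.6×10⁻⁴ × 1000 = 0.02560 m
Δh = 0.04500 + 0.12750 + 0.09135 + 0.090402 + 0.02560 = 0.379852 m

Δh = 380 mm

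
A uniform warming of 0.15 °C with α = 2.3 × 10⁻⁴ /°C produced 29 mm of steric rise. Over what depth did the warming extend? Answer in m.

840 m

H = Δh/(αΔT) = 0.029 / (2.3×10⁻⁴ × 0.15) ≈ 840.6 m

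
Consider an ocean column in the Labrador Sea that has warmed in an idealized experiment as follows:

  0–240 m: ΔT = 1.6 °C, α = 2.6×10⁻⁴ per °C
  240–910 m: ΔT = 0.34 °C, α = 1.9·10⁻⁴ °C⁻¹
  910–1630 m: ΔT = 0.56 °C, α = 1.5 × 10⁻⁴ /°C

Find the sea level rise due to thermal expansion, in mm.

204 mm

Layer 1: 240 × 1.6 × 2.6×10⁻⁴ = 0.09984 m
1.9×10⁻⁴ × 670 × 0.34 = 0.043282 m
1.5×10⁻⁴ × 720 × 0.56 = 0.06048 m
Δh = 0.09984 + 0.043282 + 0.06048 = 0.203602 m ≈ 204 mm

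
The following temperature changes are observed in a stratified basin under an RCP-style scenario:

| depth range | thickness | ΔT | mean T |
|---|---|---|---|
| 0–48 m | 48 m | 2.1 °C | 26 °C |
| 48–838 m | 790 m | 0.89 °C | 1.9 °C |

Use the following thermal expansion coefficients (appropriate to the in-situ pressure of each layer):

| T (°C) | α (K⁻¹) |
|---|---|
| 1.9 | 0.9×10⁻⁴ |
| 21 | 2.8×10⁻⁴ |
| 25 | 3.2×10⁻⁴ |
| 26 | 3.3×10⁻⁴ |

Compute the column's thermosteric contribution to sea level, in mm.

Layer 1 at 26 °C → α = 3.3×10⁻⁴ K⁻¹
Layer 2 at 1.9 °C → α = 0.9×10⁻⁴ K⁻¹
0–48 m: 48 × 2.1 × 3.3×10⁻⁴ = 0.033264 m
0.89 × 790 × 0.9×10⁻⁴ = 0.063279 m
Δh = 0.033264 + 0.063279 = 0.096543 m

Δh ≈ 96.5 mm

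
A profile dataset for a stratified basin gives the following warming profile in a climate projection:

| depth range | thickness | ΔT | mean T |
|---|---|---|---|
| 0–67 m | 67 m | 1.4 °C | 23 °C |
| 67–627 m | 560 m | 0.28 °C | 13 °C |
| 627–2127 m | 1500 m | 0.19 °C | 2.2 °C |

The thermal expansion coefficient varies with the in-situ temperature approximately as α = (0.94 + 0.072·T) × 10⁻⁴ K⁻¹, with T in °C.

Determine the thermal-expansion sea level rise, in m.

Layer 1: α = (0.94 + 0.072×23)×10⁻⁴ = 2.596×10⁻⁴ K⁻¹
Layer 2: α = (0.94 + 0.072×13)×10⁻⁴ = 1.876×10⁻⁴ K⁻¹
Layer 3: α = (0.94 + 0.072×2.2)×10⁻⁴ = 1.0984×10⁻⁴ K⁻¹
Layer 1: 1.4 × 67 × 2.596×10⁻⁴ = 0.02435048 m
Layer 2: 1.876×10⁻⁴ × 560 × 0.28 = 0.02941568 m
1.0984×10⁻⁴ × 0.19 × 1500 = 0.0313044 m
Δh = 0.02435048 + 0.02941568 + 0.0313044 = 0.08507056 m

about 0.0851 m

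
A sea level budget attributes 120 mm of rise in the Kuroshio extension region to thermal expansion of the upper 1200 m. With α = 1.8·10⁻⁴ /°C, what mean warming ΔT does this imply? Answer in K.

ΔT = Δh/(αH) = 0.12 / (1.8×10⁻⁴ × 1200) ≈ 0.5556 K

0.556 K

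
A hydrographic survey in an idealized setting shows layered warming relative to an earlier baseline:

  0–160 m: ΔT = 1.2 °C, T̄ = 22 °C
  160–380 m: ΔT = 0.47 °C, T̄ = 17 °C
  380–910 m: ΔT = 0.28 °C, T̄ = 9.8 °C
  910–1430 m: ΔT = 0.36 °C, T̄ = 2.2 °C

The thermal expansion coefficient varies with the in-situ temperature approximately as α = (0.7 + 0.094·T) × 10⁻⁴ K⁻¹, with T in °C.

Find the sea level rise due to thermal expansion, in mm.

Layer 1: α = (0.7 + 0.094×22)×10⁻⁴ = 2.768×10⁻⁴ K⁻¹
Layer 2: α = (0.7 + 0.094×17)×10⁻⁴ = 2.298×10⁻⁴ K⁻¹
Layer 3: α = (0.7 + 0.094×9.8)×10⁻⁴ = 1.6212×10⁻⁴ K⁻¹
Layer 4: α = (0.7 + 0.094×2.2)×10⁻⁴ = 0.9068×10⁻⁴ K⁻¹
2.768×10⁻⁴ × 1.2 × 160 = 0.0531456 m
Layer 2: 220 × 2.298×10⁻⁴ × 0.47 = 0.02376132 m
1.6212×10⁻⁴ × 0.28 × 530 = 0.024058608 m
0.36 × 520 × 0.9068×10⁻⁴ = 0.016975296 m
Δh = 0.0531456 + 0.02376132 + 0.024058608 + 0.016975296 = 0.117940824 m

118 mm of thermosteric rise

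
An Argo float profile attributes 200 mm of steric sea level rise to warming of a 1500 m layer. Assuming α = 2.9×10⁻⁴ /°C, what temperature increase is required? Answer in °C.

0.460 °C

ΔT = Δh/(αH) = 0.2 / (2.9×10⁻⁴ × 1500) ≈ 0.4598 °C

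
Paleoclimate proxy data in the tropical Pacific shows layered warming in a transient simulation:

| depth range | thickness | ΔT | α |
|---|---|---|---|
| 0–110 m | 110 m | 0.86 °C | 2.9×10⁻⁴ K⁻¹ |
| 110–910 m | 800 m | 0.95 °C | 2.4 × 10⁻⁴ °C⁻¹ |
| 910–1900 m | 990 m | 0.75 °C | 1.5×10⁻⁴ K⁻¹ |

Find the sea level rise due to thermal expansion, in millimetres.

Layer 1: 0.86 × 2.9×10⁻⁴ × 110 = 0.027434 m
2.4×10⁻⁴ × 0.95 × 800 = 0.18240 m
910–1900 m: 1.5×10⁻⁴ × 990 × 0.75 = 0.111375 m
Δh = 0.027434 + 0.18240 + 0.111375 = 0.321209 m ≈ 321 mm

about 321 mm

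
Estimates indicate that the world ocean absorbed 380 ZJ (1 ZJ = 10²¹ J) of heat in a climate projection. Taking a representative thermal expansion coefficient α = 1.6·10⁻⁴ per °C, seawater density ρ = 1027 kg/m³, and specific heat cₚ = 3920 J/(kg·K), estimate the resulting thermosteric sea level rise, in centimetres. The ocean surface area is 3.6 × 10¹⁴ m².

Per unit area: Q = 380×10²¹ / (3.6×10¹⁴) ≈ 1.056×10⁹ J/m²
Δh = αQ/(ρcₚ) = 1.6×10⁻⁴ × 1.056×10⁹ / (1027 × 3920) ≈ 0.041969 m

4.20 cm of thermosteric rise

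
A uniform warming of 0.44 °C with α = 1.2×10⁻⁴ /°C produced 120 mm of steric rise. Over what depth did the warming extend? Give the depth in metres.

2270 m

H = Δh/(αΔT) = 0.12 / (1.2×10⁻⁴ × 0.44) ≈ 2273 m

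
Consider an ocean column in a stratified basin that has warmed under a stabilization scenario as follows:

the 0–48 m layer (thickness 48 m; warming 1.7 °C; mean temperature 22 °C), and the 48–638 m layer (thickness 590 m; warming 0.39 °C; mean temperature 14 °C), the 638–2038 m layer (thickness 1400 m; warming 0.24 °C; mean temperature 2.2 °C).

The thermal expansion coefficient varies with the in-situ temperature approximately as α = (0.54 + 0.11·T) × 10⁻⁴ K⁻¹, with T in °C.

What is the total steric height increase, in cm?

about 9.83 cm

Layer 1: α = (0.54 + 0.11×22)×10⁻⁴ = 2.96×10⁻⁴ K⁻¹
Layer 2: α = (0.54 + 0.11×14)×10⁻⁴ = 2.08×10⁻⁴ K⁻¹
Layer 3: α = (0.54 + 0.11×2.2)×10⁻⁴ = 0.782×10⁻⁴ K⁻¹
1.7 × 48 × 2.96×10⁻⁴ = 0.0241536 m
Layer 2: 0.39 × 590 × 2.08×10⁻⁴ = 0.0478608 m
0.782×10⁻⁴ × 1400 × 0.24 = 0.0262752 m
Δh = 0.0241536 + 0.0478608 + 0.0262752 = 0.0982896 m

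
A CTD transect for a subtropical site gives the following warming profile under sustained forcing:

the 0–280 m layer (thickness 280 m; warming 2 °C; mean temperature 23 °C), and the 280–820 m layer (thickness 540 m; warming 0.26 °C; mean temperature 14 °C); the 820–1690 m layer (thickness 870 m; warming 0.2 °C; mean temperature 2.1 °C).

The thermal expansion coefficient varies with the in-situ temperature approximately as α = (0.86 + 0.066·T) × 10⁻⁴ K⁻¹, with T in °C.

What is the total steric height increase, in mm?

Δh ≈ 176 mm

Layer 1: α = (0.86 + 0.066×23)×10⁻⁴ = 2.378×10⁻⁴ K⁻¹
Layer 2: α = (0.86 + 0.066×14)×10⁻⁴ = 1.784×10⁻⁴ K⁻¹
Layer 3: α = (0.86 + 0.066×2.1)×10⁻⁴ = 0.9986×10⁻⁴ K⁻¹
2 × 2.378×10⁻⁴ × 280 = 0.133168 m
0.26 × 1.784×10⁻⁴ × 540 = 0.02504736 m
Layer 3: 870 × 0.9986×10⁻⁴ × 0.2 = 0.01737564 m
Δh = 0.133168 + 0.02504736 + 0.01737564 = 0.175591 m ≈ 176 mm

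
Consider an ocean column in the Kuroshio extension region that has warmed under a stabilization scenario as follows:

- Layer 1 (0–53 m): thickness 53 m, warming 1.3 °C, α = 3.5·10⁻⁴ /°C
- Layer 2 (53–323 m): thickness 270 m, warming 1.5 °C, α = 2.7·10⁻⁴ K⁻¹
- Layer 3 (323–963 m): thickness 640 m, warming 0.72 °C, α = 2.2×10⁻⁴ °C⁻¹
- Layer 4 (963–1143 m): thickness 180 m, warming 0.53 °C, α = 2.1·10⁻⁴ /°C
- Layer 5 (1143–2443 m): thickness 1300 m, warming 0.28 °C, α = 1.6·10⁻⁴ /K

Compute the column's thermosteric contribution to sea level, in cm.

0–53 m: 3.5×10⁻⁴ × 53 × 1.3 = 0.024115 m
Layer 2: 270 × 2.7×10⁻⁴ × 1.5 = 0.10935 m
2.2×10⁻⁴ × 0.72 × 640 = 0.101376 m
180 × 2.1×10⁻⁴ × 0.53 = 0.020034 m
Layer 5: 0.28 × 1300 × 1.6×10⁻⁴ = 0.05824 m
Δh = 0.024115 + 0.10935 + 0.101376 + 0.020034 + 0.05824 = 0.313115 m

31 cm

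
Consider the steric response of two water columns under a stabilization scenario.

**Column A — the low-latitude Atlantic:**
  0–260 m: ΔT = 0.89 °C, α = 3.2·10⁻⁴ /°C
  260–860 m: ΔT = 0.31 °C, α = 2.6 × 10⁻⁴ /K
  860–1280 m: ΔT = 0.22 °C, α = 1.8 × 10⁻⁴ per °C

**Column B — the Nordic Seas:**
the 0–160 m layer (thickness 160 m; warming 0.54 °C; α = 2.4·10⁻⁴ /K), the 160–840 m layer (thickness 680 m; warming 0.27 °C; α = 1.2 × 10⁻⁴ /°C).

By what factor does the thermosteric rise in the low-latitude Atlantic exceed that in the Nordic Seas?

≈ 3.3×

A 0–260 m: 3.2×10⁻⁴ × 260 × 0.89 = 0.074048 m
A Layer 2: 600 × 0.31 × 2.6×10⁻⁴ = 0.04836 m
A Layer 3: 1.8×10⁻⁴ × 0.22 × 420 = 0.016632 m
A total: 0.13904 m
B Layer 1: 2.4×10⁻⁴ × 0.54 × 160 = 0.020736 m
B 680 × 0.27 × 1.2×10⁻⁴ = 0.022032 m
B total: 0.042768 m
Ratio: 0.13904 / 0.042768 ≈ 3.251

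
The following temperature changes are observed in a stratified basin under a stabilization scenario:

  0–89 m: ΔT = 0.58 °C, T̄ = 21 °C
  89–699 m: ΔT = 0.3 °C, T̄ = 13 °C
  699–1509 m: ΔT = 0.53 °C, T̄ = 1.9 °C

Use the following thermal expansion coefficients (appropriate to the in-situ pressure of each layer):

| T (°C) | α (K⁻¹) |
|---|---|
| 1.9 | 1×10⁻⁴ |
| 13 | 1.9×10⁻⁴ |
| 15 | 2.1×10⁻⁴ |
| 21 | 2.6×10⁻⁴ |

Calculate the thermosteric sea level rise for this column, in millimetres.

Layer 1 at 21 °C → α = 2.6×10⁻⁴ K⁻¹
Layer 2 at 13 °C → α = 1.9×10⁻⁴ K⁻¹
Layer 3 at 1.9 °C → α = 1×10⁻⁴ K⁻¹
Layer 1: 89 × 2.6×10⁻⁴ × 0.58 = 0.0134212 m
89–699 m: 0.3 × 1.9×10⁻⁴ × 610 = 0.03477 m
0.53 × 810 × 1×10⁻⁴ = 0.04293 m
Δh = 0.0134212 + 0.03477 + 0.04293 = 0.0911212 m

Δh ≈ 91.1 mm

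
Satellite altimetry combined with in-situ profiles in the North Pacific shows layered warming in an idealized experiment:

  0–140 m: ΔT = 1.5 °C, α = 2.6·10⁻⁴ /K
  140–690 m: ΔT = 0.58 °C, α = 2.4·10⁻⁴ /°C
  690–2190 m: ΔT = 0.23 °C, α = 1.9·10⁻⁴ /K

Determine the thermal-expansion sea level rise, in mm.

197 mm of thermosteric rise

1.5 × 140 × 2.6×10⁻⁴ = 0.05460 m
140–690 m: 0.58 × 2.4×10⁻⁴ × 550 = 0.07656 m
690–2190 m: 1500 × 1.9×10⁻⁴ × 0.23 = 0.06555 m
Δh = 0.05460 + 0.07656 + 0.06555 = 0.19671 m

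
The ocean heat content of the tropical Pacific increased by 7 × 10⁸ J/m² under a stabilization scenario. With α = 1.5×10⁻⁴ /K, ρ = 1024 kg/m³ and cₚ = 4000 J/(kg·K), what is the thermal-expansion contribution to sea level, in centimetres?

Δh = αQ/(ρcₚ) = 1.5×10⁻⁴ × 7×10⁸ / (1024 × 4000) ≈ 0.025635 m

2.56 cm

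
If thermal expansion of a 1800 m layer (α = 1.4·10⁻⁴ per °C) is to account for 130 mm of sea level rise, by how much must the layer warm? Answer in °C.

ΔT = Δh/(αH) = 0.13 / (1.4×10⁻⁴ × 1800) ≈ 0.5159 °C

ΔT ≈ 0.52 °C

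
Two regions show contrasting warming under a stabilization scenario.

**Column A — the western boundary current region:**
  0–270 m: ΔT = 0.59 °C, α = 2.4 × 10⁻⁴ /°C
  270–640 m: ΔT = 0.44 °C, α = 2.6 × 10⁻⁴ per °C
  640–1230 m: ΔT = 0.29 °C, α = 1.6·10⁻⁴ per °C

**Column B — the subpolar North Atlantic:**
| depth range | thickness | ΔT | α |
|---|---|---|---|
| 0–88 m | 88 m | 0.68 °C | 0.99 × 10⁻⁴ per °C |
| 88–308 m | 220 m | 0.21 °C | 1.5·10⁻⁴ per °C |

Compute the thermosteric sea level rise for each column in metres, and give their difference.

A 0–270 m: 270 × 0.59 × 2.4×10⁻⁴ = 0.038232 m
A 270–640 m: 0.44 × 370 × 2.6×10⁻⁴ = 0.042328 m
A 640–1230 m: 590 × 1.6×10⁻⁴ × 0.29 = 0.027376 m
A total: 0.107936 m
B 0–88 m: 0.99×10⁻⁴ × 0.68 × 88 = 0.00592416 m
B 88–308 m: 0.21 × 220 × 1.5×10⁻⁴ = 0.00693 m
B total: 0.01285416 m
Difference: 0.107936 − 0.01285416 = 0.09508184 m

A: 0.108 m; B: 0.0129 m; difference 0.0951 m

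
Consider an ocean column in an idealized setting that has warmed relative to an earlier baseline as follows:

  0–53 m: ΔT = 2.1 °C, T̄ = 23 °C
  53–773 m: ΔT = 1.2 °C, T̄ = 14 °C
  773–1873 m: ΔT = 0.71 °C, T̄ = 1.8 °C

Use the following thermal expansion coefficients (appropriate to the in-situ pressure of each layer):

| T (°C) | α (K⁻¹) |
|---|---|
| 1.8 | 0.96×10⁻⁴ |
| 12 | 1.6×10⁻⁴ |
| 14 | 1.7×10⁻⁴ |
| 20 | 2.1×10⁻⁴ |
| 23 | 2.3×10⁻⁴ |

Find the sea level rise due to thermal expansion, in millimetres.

Layer 1 at 23 °C → α = 2.3×10⁻⁴ K⁻¹
Layer 2 at 14 °C → α = 1.7×10⁻⁴ K⁻¹
Layer 3 at 1.8 °C → α = 0.96×10⁻⁴ K⁻¹
Layer 1: 2.1 × 53 × 2.3×10⁻⁴ = 0.025599 m
Layer 2: 720 × 1.7×10⁻⁴ × 1.2 = 0.14688 m
0.71 × 1100 × 0.96×10⁻⁴ = 0.074976 m
Δh = 0.025599 + 0.14688 + 0.074976 = 0.247455 m ≈ 250 mm

Δh ≈ 250 mm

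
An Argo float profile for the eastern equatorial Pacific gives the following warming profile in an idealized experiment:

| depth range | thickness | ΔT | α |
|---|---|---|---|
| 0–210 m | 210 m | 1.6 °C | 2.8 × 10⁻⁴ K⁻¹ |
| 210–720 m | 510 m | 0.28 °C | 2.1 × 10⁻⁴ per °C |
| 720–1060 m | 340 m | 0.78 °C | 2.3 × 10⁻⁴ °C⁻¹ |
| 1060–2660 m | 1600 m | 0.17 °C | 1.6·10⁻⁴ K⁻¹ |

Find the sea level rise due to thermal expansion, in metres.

210 × 2.8×10⁻⁴ × 1.6 = 0.09408 m
210–720 m: 2.1×10⁻⁴ × 510 × 0.28 = 0.029988 m
720–1060 m: 340 × 2.3×10⁻⁴ × 0.78 = 0.060996 m
1060–2660 m: 1600 × 1.6×10⁻⁴ × 0.17 = 0.04352 m
Δh = 0.09408 + 0.029988 + 0.060996 + 0.04352 = 0.228584 m

Δh = 0.229 m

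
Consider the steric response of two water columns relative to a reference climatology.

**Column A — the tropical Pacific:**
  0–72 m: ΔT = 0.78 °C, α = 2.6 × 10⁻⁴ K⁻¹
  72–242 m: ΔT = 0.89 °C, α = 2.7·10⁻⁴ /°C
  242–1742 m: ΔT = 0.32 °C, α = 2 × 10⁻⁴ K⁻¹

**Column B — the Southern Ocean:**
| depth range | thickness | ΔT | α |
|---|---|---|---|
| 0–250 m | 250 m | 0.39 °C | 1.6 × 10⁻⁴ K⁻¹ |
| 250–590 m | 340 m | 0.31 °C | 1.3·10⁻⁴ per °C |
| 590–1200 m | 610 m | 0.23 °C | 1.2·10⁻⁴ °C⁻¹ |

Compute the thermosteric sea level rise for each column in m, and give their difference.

Δh_A ≈ 0.15 m, Δh_B ≈ 0.046 m; difference ≈ 0.11 m

A 0–72 m: 72 × 2.6×10⁻⁴ × 0.78 = 0.0146016 m
A Layer 2: 0.89 × 170 × 2.7×10⁻⁴ = 0.040851 m
A 242–1742 m: 0.32 × 2×10⁻⁴ × 1500 = 0.09600 m
A total: 0.1514526 m
B 0–250 m: 1.6×10⁻⁴ × 0.39 × 250 = 0.01560 m
B 250–590 m: 0.31 × 1.3×10⁻⁴ × 340 = 0.013702 m
B Layer 3: 0.23 × 610 × 1.2×10⁻⁴ = 0.016836 m
B total: 0.046138 m
Difference: 0.1514526 − 0.046138 = 0.1053146 m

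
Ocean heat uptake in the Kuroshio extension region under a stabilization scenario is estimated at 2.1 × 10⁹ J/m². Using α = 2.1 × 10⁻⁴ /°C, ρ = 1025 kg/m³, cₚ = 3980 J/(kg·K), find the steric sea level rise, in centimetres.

10.8 cm

Δh = αQ/(ρcₚ) = 2.1×10⁻⁴ × 2.1×10⁹ / (1025 × 3980) ≈ 0.10810 m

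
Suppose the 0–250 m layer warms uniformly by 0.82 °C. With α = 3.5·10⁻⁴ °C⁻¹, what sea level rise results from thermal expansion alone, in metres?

Δh = αΔT·H = 3.5×10⁻⁴ × 0.82 × 250 = 0.07175 m

Δh ≈ 0.072 m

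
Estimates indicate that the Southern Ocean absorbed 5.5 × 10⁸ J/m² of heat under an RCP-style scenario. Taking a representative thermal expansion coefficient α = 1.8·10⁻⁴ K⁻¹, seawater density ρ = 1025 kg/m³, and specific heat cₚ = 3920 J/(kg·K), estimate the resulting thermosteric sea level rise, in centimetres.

Δh = αQ/(ρcₚ) = 1.8×10⁻⁴ × 5.5×10⁸ / (1025 × 3920) ≈ 0.024639 m

about 2.46 cm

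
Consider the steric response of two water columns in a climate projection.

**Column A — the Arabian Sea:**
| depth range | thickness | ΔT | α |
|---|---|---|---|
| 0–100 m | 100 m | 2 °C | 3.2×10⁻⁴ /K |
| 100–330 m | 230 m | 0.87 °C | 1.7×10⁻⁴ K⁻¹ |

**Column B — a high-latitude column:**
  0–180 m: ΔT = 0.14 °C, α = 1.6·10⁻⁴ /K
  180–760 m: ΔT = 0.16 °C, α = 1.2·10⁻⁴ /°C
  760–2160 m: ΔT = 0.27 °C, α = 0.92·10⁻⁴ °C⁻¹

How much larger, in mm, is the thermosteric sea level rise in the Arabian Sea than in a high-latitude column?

A Layer 1: 100 × 3.2×10⁻⁴ × 2 = 0.06400 m
A Layer 2: 1.7×10⁻⁴ × 0.87 × 230 = 0.034017 m
A total: 0.098017 m
B 0–180 m: 1.6×10⁻⁴ × 180 × 0.14 = 0.004032 m
B 0.16 × 1.2×10⁻⁴ × 580 = 0.011136 m
B 760–2160 m: 0.27 × 1400 × 0.92×10⁻⁴ = 0.034776 m
B total: 0.049944 m
Difference: 0.098017 − 0.049944 = 0.048073 m

48 mm larger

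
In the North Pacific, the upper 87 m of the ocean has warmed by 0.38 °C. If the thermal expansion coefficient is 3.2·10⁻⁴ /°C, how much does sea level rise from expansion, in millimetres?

Δh = αΔT·H = 3.2×10⁻⁴ × 0.38 × 87 = 0.0105792 m

11 mm of thermosteric rise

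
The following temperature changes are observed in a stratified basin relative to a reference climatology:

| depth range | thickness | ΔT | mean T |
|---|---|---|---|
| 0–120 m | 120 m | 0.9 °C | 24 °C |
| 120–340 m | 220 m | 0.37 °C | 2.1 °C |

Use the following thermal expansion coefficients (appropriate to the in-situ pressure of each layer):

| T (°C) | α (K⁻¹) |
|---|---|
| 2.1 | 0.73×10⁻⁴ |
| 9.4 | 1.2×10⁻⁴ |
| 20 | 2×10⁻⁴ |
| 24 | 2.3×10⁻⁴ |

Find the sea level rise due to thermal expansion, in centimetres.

3.1 cm

Layer 1 at 24 °C → α = 2.3×10⁻⁴ K⁻¹
Layer 2 at 2.1 °C → α = 0.73×10⁻⁴ K⁻¹
Layer 1: 120 × 2.3×10⁻⁴ × 0.9 = 0.02484 m
120–340 m: 0.73×10⁻⁴ × 220 × 0.37 = 0.0059422 m
Δh = 0.02484 + 0.0059422 = 0.0307822 m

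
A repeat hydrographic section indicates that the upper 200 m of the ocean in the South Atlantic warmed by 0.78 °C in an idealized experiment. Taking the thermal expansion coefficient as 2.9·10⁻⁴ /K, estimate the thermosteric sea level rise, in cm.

4.52 cm

Δh = αΔT·H = 2.9×10⁻⁴ × 0.78 × 200 = 0.04524 m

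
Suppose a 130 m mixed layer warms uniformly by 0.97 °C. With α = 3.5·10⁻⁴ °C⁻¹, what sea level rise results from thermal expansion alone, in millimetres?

Δh = αΔT·H = 3.5×10⁻⁴ × 0.97 × 130 = 0.044135 m

44.1 mm of thermosteric rise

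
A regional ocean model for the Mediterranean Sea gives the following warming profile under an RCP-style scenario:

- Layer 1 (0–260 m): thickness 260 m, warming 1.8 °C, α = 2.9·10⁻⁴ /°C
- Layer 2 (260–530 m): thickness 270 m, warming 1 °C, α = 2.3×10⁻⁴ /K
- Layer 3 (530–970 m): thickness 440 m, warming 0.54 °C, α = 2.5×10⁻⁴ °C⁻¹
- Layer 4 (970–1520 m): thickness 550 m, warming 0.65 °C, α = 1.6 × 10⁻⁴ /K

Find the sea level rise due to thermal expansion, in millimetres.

Δh = 314 mm

Layer 1: 260 × 2.9×10⁻⁴ × 1.8 = 0.13572 m
Layer 2: 2.3×10⁻⁴ × 1 × 270 = 0.06210 m
Layer 3: 0.54 × 2.5×10⁻⁴ × 440 = 0.05940 m
Layer 4: 0.65 × 550 × 1.6×10⁻⁴ = 0.05720 m
Δh = 0.13572 + 0.06210 + 0.05940 + 0.05720 = 0.31442 m ≈ 314 mm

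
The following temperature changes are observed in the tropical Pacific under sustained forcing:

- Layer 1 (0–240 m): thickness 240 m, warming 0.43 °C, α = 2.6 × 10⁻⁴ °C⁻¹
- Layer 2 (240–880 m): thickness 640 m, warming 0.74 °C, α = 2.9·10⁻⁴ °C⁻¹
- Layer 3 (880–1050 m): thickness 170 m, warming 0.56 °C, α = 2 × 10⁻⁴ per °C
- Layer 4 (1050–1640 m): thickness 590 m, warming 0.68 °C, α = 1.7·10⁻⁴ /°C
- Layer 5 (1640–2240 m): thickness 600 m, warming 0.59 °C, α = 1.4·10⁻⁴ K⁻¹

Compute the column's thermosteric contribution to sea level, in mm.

about 301 mm

0–240 m: 0.43 × 240 × 2.6×10⁻⁴ = 0.026832 m
Layer 2: 0.74 × 2.9×10⁻⁴ × 640 = 0.137344 m
880–1050 m: 170 × 2×10⁻⁴ × 0.56 = 0.01904 m
590 × 0.68 × 1.7×10⁻⁴ = 0.068204 m
0.59 × 1.4×10⁻⁴ × 600 = 0.04956 m
Δh = 0.026832 + 0.137344 + 0.01904 + 0.068204 + 0.04956 = 0.30098 m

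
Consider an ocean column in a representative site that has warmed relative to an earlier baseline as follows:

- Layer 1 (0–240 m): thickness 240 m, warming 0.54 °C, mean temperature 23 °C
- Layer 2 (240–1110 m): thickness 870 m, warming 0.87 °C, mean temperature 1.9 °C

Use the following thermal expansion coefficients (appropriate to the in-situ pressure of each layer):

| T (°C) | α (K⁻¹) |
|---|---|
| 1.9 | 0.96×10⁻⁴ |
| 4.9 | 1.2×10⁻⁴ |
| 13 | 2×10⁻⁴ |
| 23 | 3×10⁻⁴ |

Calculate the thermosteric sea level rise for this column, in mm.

Layer 1 at 23 °C → α = 3×10⁻⁴ K⁻¹
Layer 2 at 1.9 °C → α = 0.96×10⁻⁴ K⁻¹
240 × 3×10⁻⁴ × 0.54 = 0.03888 m
240–1110 m: 870 × 0.87 × 0.96×10⁻⁴ = 0.0726624 m
Δh = 0.03888 + 0.0726624 = 0.1115424 m

Δh = 112 mm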